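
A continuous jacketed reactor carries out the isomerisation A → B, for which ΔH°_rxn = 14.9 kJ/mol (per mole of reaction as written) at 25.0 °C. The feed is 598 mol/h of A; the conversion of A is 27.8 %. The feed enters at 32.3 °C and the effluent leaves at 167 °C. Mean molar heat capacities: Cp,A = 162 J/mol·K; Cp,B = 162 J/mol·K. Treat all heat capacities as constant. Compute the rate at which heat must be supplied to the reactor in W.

Q_in = 4310 W

Extent of reaction ξ = 0.278 × 598 = 166.24 mol/h
Reaction term: ξ·ΔH°_rxn = 166.24 × 14.9 = 2477 kJ/h
Sensible, feed 32.3→25 °C: -707.19 kJ/h
Outlet flows (mol/h): A 431.76, B 166.24
Sensible, products 25→167 °C: 13756 kJ/h
Q = ΔH = 15526 kJ/h = 4.3128 kW
Heat supplied = 4312.8 W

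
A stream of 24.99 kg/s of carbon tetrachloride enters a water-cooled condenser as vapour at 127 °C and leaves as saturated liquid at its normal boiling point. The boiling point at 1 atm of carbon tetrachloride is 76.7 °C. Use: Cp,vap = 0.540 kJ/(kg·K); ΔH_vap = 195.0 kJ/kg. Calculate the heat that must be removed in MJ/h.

vapour 127→76.7 °C: -27.162 kJ/kg
condensation at 76.7 °C: -195 kJ/kg
Δh = -27.162 + -195 = -222.16 kJ/kg
Q = ṁ·Δh = 24.99 kg/s × -222.16 kJ/kg = -5551.8 kJ/s
|Q| = 5551.8 kW = 19987 MJ/h

Q_c = 20000 MJ/h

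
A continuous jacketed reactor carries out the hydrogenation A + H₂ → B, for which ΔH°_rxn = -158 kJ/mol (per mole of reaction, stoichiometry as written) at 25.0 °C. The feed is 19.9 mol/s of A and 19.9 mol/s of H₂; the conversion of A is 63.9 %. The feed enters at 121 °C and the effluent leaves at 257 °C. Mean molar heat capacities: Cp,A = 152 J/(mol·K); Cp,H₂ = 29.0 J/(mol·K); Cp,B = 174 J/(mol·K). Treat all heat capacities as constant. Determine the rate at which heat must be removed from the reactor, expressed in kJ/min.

Q_out = 92400 kJ/min

Extent of reaction ξ = 0.639 × 19.9 = 12.716 mol/s
Reaction term: ξ·ΔH°_rxn = 12.716 × -158 = -2009.1 kJ/s
Sensible, feed 121→25 °C: -345.78 kJ/s
Outlet flows (mol/s): A 7.1839, H₂ 7.1839, B 12.716
Sensible, products 25→257 °C: 814.99 kJ/s
Q = ΔH = -1539.9 kJ/s = -1539.9 kW
Heat removed = 92396 kJ/min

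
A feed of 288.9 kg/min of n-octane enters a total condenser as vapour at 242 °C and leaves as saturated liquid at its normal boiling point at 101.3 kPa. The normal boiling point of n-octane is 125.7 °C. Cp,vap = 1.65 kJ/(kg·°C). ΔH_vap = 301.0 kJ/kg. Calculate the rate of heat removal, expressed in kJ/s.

Q_c = 2370 kJ/s

vapour 242→125.7 °C: -191.89 kJ/kg
condensation at 125.7 °C: -301 kJ/kg
Δh = -191.89 + -301 = -492.89 kJ/kg
Q = ṁ·Δh = 288.9 kg/min × -492.89 kJ/kg = -142400 kJ/min
|Q| = 2373.3 kW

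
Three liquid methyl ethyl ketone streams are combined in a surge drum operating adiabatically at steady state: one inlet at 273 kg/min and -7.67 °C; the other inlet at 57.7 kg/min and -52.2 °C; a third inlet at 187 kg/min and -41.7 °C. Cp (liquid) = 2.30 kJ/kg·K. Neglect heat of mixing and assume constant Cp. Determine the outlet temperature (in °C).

T_out = -24.9 °C

No heat crosses the boundary, so H_out = H_in.
Σ ṁᵢCp,ᵢTᵢ = 273×2.30×-7.67 + 57.7×2.30×-52.2 + 187×2.30×-41.7 = -29679
Σ ṁᵢCp,ᵢ = 273×2.30 + 57.7×2.30 + 187×2.30 = 1190.7
T_out = -29679 / 1190.7 = -24.925 °C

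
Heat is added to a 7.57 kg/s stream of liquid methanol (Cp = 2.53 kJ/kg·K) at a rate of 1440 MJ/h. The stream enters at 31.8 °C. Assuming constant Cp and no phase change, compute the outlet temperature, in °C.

Q = 1440 MJ/h = 400 kJ/s
ΔT = Q/(ṁ·Cp) = 400/(7.57×2.53) = 20.885 K
T_out = 31.8 + 20.885 = 52.685 °C

T_out = 52.7 °C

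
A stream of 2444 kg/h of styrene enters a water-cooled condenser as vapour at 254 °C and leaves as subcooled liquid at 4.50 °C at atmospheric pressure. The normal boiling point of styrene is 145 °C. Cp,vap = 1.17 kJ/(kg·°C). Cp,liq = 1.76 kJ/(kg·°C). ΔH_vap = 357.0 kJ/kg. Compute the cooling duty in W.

vapour 254→145 °C: -127.53 kJ/kg
condensation at 145 °C: -357 kJ/kg
liquid 145→4.50 °C: -247.28 kJ/kg
Δh = -127.53 + -357 + -247.28 = -731.81 kJ/kg
Q = ṁ·Δh = 2444 kg/h × -731.81 kJ/kg = -1.7885e+06 kJ/h
|Q| = 496.82 kW = 496820 W

Q_c = 497000 W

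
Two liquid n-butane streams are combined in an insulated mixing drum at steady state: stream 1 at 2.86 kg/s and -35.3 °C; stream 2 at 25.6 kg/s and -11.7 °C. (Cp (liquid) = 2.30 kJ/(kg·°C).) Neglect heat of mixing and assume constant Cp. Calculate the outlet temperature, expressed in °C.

No heat crosses the boundary, so H_out = H_in.
T_out = Σ ṁᵢCp,ᵢTᵢ / Σ ṁᵢCp,ᵢ
      = -921.1 / 65.458 = -14.072 °C

T_out = -14.1 °C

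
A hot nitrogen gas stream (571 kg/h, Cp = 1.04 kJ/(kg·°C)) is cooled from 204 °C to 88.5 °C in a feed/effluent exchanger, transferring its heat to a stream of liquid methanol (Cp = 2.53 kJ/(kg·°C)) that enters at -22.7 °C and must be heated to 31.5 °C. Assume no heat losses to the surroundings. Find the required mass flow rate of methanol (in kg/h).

Heat released by hot stream: Q = 571 × 1.04 × (204 − 88.5) = 68589 kJ/h
Energy balance on cold side (adiabatic exchanger): Q = ṁ_c·Cp_c·(T_c,out − T_c,in)
ṁ_c = 68589 / [2.53 × (31.5 − -22.7)] = 500.19 kg/h

ṁ_c = 500 kg/h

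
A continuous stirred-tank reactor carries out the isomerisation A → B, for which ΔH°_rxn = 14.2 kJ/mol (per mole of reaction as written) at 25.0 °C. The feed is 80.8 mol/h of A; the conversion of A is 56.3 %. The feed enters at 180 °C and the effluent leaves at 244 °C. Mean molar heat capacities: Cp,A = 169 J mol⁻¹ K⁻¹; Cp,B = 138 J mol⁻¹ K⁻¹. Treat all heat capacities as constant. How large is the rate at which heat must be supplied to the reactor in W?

Extent of reaction ξ = 0.563 × 80.8 = 45.49 mol/h
Reaction term: ξ·ΔH°_rxn = 45.49 × 14.2 = 645.96 kJ/h
Sensible, feed 180→25 °C: -2116.6 kJ/h
Outlet flows (mol/h): A 35.31, B 45.49
Sensible, products 25→244 °C: 2681.7 kJ/h
Q = ΔH = 1211.1 kJ/h = 0.33641 kW
Heat supplied = 336.41 W

Q_in = 336 W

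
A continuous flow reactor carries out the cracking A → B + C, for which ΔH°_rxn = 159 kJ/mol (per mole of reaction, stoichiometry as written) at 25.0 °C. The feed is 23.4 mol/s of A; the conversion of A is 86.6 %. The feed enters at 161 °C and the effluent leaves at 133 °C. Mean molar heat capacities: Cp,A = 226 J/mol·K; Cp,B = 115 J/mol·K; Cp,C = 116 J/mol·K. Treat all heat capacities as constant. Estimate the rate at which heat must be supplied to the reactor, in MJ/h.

Extent of reaction ξ = 0.866 × 23.4 = 20.264 mol/s
Reaction term: ξ·ΔH°_rxn = 20.264 × 159 = 3222 kJ/s
Sensible, feed 161→25 °C: -719.22 kJ/s
Outlet flows (mol/s): A 3.1356, B 20.264, C 20.264
Sensible, products 25→133 °C: 582.09 kJ/s
Q = ΔH = 3084.9 kJ/s = 3084.9 kW
Heat supplied = 11106 MJ/h

Q_in = 11100 MJ/h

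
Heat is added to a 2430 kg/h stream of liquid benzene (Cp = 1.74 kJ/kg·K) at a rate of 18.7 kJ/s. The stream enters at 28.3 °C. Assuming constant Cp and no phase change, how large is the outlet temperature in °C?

T_out = 44.2 °C

Q = 18.7 kJ/s = 67320 kJ/h
ΔT = Q/(ṁ·Cp) = 67320/(2430×1.74) = 15.922 K
T_out = 28.3 + 15.922 = 44.222 °C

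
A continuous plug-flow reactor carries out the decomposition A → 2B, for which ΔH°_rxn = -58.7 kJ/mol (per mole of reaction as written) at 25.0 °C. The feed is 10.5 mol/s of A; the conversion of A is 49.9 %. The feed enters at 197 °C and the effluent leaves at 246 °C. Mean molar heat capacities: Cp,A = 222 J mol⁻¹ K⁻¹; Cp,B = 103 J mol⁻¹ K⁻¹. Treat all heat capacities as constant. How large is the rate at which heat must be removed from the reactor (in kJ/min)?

Extent of reaction ξ = 0.499 × 10.5 = 5.2395 mol/s
Reaction term: ξ·ΔH°_rxn = 5.2395 × -58.7 = -307.56 kJ/s
Sensible, feed 197→25 °C: -400.93 kJ/s
Outlet flows (mol/s): A 5.2605, B 10.479
Sensible, products 25→246 °C: 496.62 kJ/s
Q = ΔH = -211.87 kJ/s = -211.87 kW
Heat removed = 12712 kJ/min

Q_out = 12700 kJ/min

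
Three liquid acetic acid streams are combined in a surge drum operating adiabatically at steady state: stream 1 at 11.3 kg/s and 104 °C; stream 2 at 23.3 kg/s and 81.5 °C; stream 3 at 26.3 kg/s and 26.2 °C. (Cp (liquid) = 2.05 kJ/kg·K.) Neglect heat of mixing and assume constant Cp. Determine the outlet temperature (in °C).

T_out = 61.8 °C

No heat crosses the boundary, so H_out = H_in.
Σ ṁᵢCp,ᵢTᵢ = 11.3×2.05×104 + 23.3×2.05×81.5 + 26.3×2.05×26.2 = 7714.6
Σ ṁᵢCp,ᵢ = 11.3×2.05 + 23.3×2.05 + 26.3×2.05 = 124.84
T_out = 7714.6 / 124.84 = 61.793 °C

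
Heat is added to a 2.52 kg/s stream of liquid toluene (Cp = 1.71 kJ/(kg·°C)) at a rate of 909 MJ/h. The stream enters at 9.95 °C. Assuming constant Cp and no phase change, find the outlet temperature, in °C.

T_out = 68.5 °C

Q = 909 MJ/h = 252.5 kJ/s
ΔT = Q/(ṁ·Cp) = 252.5/(2.52×1.71) = 58.596 K
T_out = 9.95 + 58.596 = 68.546 °C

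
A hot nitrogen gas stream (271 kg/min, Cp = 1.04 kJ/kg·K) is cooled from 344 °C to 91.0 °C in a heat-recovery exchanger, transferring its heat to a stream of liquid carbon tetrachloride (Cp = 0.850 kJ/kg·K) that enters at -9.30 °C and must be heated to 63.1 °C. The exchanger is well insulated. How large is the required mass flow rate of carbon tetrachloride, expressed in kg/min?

Heat released by hot stream: Q = 271 × 1.04 × (344 − 91.0) = 71306 kJ/min
Energy balance on cold side (adiabatic exchanger): Q = ṁ_c·Cp_c·(T_c,out − T_c,in)
ṁ_c = 71306 / [0.850 × (63.1 − -9.30)] = 1158.7 kg/min

ṁ_c = 1160 kg/min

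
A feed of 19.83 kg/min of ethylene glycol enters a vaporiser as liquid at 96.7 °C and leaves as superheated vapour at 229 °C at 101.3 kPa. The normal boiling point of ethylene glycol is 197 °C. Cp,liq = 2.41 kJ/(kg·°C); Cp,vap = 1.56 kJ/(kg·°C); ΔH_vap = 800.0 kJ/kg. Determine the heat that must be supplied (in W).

Q = 361000 W

liquid 96.7→197 °C: 241.72 kJ/kg
vaporisation at 197 °C: 800 kJ/kg
vapour 197→229 °C: 49.92 kJ/kg
Δh = 241.72 + 800 + 49.92 = 1091.6 kJ/kg
Q = ṁ·Δh = 19.83 kg/min × 1091.6 kJ/kg = 21647 kJ/min
|Q| = 360.79 kW = 360790 W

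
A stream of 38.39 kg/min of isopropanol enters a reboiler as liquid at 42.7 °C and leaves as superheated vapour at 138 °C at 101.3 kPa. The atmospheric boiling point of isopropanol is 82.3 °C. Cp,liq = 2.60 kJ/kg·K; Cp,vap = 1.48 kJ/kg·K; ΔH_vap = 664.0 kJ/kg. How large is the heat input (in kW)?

Q = 543 kW

liquid 42.7→82.3 °C: 102.96 kJ/kg
vaporisation at 82.3 °C: 664 kJ/kg
vapour 82.3→138 °C: 82.436 kJ/kg
Δh = 102.96 + 664 + 82.436 = 849.4 kJ/kg
Q = ṁ·Δh = 38.39 kg/min × 849.4 kJ/kg = 32608 kJ/min
|Q| = 543.47 kW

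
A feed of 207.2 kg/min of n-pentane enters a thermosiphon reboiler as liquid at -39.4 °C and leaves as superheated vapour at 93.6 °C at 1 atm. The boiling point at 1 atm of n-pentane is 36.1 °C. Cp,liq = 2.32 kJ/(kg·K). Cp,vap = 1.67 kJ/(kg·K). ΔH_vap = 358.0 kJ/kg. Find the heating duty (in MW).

liquid -39.4→36.1 °C: 175.16 kJ/kg
vaporisation at 36.1 °C: 358 kJ/kg
vapour 36.1→93.6 °C: 96.025 kJ/kg
Δh = 175.16 + 358 + 96.025 = 629.18 kJ/kg
Q = ṁ·Δh = 207.2 kg/min × 629.18 kJ/kg = 130370 kJ/min
|Q| = 2172.8 kW = 2.1728 MW

Q = 2.17 MW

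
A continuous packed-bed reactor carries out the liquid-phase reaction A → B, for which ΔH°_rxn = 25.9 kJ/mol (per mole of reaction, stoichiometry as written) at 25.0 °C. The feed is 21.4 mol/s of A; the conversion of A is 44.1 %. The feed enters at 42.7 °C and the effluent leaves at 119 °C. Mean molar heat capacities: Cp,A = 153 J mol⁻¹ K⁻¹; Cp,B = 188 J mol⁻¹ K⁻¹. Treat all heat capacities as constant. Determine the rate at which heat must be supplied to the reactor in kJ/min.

Q_in = 31500 kJ/min

Extent of reaction ξ = 0.441 × 21.4 = 9.4374 mol/s
Reaction term: ξ·ΔH°_rxn = 9.4374 × 25.9 = 244.43 kJ/s
Sensible, feed 42.7→25 °C: -57.953 kJ/s
Outlet flows (mol/s): A 11.963, B 9.4374
Sensible, products 25→119 °C: 338.82 kJ/s
Q = ΔH = 525.3 kJ/s = 525.3 kW
Heat supplied = 31518 kJ/min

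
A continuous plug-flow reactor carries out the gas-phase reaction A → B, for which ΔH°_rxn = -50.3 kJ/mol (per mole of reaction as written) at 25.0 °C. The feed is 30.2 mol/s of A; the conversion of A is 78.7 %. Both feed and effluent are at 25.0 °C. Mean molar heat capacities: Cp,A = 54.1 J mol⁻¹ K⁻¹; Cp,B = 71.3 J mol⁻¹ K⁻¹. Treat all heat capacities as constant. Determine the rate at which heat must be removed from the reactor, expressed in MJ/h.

Extent of reaction ξ = 0.787 × 30.2 = 23.767 mol/s
Reaction term: ξ·ΔH°_rxn = 23.767 × -50.3 = -1195.5 kJ/s
Q = ΔH = -1195.5 kJ/s = -1195.5 kW
Heat removed = 4303.8 MJ/h

Q_out = 4300 MJ/h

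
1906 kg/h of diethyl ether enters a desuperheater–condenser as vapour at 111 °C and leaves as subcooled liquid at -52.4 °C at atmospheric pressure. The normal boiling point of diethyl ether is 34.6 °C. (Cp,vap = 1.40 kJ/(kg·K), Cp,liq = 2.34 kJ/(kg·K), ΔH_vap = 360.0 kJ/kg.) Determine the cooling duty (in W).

vapour 111→34.6 °C: -106.96 kJ/kg
condensation at 34.6 °C: -360 kJ/kg
liquid 34.6→-52.4 °C: -203.58 kJ/kg
Δh = -106.96 + -360 + -203.58 = -670.54 kJ/kg
Q = ṁ·Δh = 1906 kg/h × -670.54 kJ/kg = -1.278e+06 kJ/h
|Q| = 355.01 kW = 355010 W

Q_c = 355000 W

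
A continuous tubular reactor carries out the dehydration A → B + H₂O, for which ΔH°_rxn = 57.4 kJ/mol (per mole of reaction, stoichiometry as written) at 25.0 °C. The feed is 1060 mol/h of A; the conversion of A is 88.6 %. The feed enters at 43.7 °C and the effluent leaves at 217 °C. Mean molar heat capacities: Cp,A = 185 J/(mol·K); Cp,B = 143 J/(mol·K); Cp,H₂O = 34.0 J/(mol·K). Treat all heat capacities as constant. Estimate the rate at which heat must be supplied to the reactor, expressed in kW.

Extent of reaction ξ = 0.886 × 1060 = 939.16 mol/h
Reaction term: ξ·ΔH°_rxn = 939.16 × 57.4 = 53908 kJ/h
Sensible, feed 43.7→25 °C: -3667.1 kJ/h
Outlet flows (mol/h): A 120.84, B 939.16, H₂O 939.16
Sensible, products 25→217 °C: 36209 kJ/h
Q = ΔH = 86449 kJ/h = 24.014 kW
Heat supplied = 24.014 kW

Q_in = 24.0 kW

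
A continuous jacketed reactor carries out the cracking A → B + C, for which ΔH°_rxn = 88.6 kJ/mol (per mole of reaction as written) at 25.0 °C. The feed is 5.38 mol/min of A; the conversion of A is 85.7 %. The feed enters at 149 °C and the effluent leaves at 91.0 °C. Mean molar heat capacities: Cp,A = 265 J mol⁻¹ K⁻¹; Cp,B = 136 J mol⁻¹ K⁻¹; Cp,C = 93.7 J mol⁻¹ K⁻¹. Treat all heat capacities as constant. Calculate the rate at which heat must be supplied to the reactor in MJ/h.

Q_in = 18.9 MJ/h

Extent of reaction ξ = 0.857 × 5.38 = 4.6107 mol/min
Reaction term: ξ·ΔH°_rxn = 4.6107 × 88.6 = 408.5 kJ/min
Sensible, feed 149→25 °C: -176.79 kJ/min
Outlet flows (mol/min): A 0.76934, B 4.6107, C 4.6107
Sensible, products 25→91.0 °C: 83.354 kJ/min
Q = ΔH = 315.07 kJ/min = 5.2512 kW
Heat supplied = 18.904 MJ/h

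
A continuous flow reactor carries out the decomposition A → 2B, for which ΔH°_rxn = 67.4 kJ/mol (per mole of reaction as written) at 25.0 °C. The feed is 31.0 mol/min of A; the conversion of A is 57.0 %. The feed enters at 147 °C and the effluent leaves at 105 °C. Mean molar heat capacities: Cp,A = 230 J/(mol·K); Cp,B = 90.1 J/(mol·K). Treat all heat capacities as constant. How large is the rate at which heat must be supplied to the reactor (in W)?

Q_in = 13700 W

Extent of reaction ξ = 0.570 × 31.0 = 17.67 mol/min
Reaction term: ξ·ΔH°_rxn = 17.67 × 67.4 = 1191 kJ/min
Sensible, feed 147→25 °C: -869.86 kJ/min
Outlet flows (mol/min): A 13.33, B 35.34
Sensible, products 25→105 °C: 500 kJ/min
Q = ΔH = 821.1 kJ/min = 13.685 kW
Heat supplied = 13685 W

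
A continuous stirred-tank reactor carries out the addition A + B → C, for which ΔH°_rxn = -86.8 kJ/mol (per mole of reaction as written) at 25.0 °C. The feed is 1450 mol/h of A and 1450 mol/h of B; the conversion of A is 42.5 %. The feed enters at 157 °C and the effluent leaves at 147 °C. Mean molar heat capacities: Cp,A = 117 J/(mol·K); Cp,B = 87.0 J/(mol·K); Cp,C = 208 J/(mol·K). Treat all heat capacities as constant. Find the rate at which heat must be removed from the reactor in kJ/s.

Q_out = 15.6 kJ/s

Extent of reaction ξ = 0.425 × 1450 = 616.25 mol/h
Reaction term: ξ·ΔH°_rxn = 616.25 × -86.8 = -53490 kJ/h
Sensible, feed 157→25 °C: -39046 kJ/h
Outlet flows (mol/h): A 833.75, B 833.75, C 616.25
Sensible, products 25→147 °C: 36388 kJ/h
Q = ΔH = -56148 kJ/h = -15.597 kW
Heat removed = 15.597 kJ/s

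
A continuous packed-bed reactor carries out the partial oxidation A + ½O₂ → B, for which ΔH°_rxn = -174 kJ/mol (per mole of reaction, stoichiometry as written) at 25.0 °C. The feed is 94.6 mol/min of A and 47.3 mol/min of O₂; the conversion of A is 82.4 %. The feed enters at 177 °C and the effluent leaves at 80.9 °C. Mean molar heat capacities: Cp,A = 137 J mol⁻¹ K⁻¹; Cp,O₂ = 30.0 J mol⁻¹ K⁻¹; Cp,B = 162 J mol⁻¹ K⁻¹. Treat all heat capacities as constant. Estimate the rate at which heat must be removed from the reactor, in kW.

Extent of reaction ξ = 0.824 × 94.6 = 77.95 mol/min
Reaction term: ξ·ΔH°_rxn = 77.95 × -174 = -13563 kJ/min
Sensible, feed 177→25 °C: -2185.6 kJ/min
Outlet flows (mol/min): A 16.65, O₂ 8.3248, B 77.95
Sensible, products 25→80.9 °C: 847.37 kJ/min
Q = ΔH = -14902 kJ/min = -248.36 kW
Heat removed = 248.36 kW

Q_out = 248 kW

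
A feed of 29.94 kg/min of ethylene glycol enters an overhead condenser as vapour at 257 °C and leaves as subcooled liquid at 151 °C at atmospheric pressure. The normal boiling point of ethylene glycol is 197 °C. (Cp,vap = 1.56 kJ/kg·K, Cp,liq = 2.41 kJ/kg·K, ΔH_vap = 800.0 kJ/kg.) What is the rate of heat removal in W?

vapour 257→197 °C: -93.6 kJ/kg
condensation at 197 °C: -800 kJ/kg
liquid 197→151 °C: -110.86 kJ/kg
Δh = -93.6 + -800 + -110.86 = -1004.5 kJ/kg
Q = ṁ·Δh = 29.94 kg/min × -1004.5 kJ/kg = -30074 kJ/min
|Q| = 501.23 kW = 501230 W

Q_c = 501000 W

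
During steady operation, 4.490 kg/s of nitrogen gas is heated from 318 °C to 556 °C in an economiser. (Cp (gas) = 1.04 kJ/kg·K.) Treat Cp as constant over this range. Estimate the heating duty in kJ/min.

Q = 66700 kJ/min

Q = ṁ·Cp·ΔT = 4.490 × 1.04 × (556 − 318) = 1111.4 kJ/s
Heating duty = 66682 kJ/min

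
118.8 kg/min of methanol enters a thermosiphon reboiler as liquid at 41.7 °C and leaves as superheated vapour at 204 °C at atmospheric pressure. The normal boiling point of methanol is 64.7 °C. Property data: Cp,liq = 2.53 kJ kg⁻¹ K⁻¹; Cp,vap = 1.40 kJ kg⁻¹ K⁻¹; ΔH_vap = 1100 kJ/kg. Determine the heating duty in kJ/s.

liquid 41.7→64.7 °C: 58.19 kJ/kg
vaporisation at 64.7 °C: 1100 kJ/kg
vapour 64.7→204 °C: 195.02 kJ/kg
Δh = 58.19 + 1100 + 195.02 = 1353.2 kJ/kg
Q = ṁ·Δh = 118.8 kg/min × 1353.2 kJ/kg = 160760 kJ/min
|Q| = 2679.4 kW

Q = 2680 kJ/s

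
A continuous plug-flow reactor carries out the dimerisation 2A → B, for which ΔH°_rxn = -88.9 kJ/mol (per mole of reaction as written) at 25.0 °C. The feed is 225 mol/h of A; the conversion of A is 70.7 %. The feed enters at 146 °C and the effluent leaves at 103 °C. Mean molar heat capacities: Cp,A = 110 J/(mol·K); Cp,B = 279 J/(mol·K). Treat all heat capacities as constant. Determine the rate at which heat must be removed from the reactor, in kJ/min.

Q_out = 129 kJ/min

Extent of reaction ξ = 0.707 × 225 / 2 = 79.537 mol/h
Reaction term: ξ·ΔH°_rxn = 79.537 × -88.9 = -7070.9 kJ/h
Sensible, feed 146→25 °C: -2994.8 kJ/h
Outlet flows (mol/h): A 65.925, B 79.537
Sensible, products 25→103 °C: 2296.5 kJ/h
Q = ΔH = -7769.1 kJ/h = -2.1581 kW
Heat removed = 129.49 kJ/min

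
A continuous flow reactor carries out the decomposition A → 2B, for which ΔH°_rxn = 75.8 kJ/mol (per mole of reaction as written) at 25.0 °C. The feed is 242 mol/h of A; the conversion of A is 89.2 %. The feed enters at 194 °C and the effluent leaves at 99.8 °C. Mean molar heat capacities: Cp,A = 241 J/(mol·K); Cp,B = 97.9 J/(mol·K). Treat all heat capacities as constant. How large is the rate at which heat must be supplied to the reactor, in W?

Q_in = 2820 W

Extent of reaction ξ = 0.892 × 242 = 215.86 mol/h
Reaction term: ξ·ΔH°_rxn = 215.86 × 75.8 = 16362 kJ/h
Sensible, feed 194→25 °C: -9856.4 kJ/h
Outlet flows (mol/h): A 26.136, B 431.73
Sensible, products 25→99.8 °C: 3632.7 kJ/h
Q = ΔH = 10139 kJ/h = 2.8163 kW
Heat supplied = 2816.3 W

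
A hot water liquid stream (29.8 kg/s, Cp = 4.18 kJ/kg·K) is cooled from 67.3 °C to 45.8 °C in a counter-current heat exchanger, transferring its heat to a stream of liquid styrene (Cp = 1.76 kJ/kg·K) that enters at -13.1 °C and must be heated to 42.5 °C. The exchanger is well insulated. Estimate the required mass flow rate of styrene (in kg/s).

Heat released by hot stream: Q = 29.8 × 4.18 × (67.3 − 45.8) = 2678.1 kJ/s
Energy balance on cold side (adiabatic exchanger): Q = ṁ_c·Cp_c·(T_c,out − T_c,in)
ṁ_c = 2678.1 / [1.76 × (42.5 − -13.1)] = 27.368 kg/s

ṁ_c = 27.4 kg/s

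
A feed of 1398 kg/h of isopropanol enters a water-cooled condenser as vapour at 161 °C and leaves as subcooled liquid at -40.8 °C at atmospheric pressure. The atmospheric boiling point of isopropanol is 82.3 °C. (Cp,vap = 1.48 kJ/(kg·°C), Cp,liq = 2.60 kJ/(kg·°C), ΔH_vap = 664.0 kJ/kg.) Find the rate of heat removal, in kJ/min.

Q_c = 25600 kJ/min

vapour 161→82.3 °C: -116.48 kJ/kg
condensation at 82.3 °C: -664 kJ/kg
liquid 82.3→-40.8 °C: -320.06 kJ/kg
Δh = -116.48 + -664 + -320.06 = -1100.5 kJ/kg
Q = ṁ·Δh = 1398 kg/h × -1100.5 kJ/kg = -1.5385e+06 kJ/h
|Q| = 427.37 kW = 25642 kJ/min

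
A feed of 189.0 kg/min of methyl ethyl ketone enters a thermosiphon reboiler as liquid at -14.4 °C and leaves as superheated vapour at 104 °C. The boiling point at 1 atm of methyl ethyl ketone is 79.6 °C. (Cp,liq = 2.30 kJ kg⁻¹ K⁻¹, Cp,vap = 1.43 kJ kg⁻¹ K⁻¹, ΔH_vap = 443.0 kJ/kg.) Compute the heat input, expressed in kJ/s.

liquid -14.4→79.6 °C: 216.2 kJ/kg
vaporisation at 79.6 °C: 443 kJ/kg
vapour 79.6→104 °C: 34.892 kJ/kg
Δh = 216.2 + 443 + 34.892 = 694.09 kJ/kg
Q = ṁ·Δh = 189.0 kg/min × 694.09 kJ/kg = 131180 kJ/min
|Q| = 2186.4 kW

Q = 2190 kJ/s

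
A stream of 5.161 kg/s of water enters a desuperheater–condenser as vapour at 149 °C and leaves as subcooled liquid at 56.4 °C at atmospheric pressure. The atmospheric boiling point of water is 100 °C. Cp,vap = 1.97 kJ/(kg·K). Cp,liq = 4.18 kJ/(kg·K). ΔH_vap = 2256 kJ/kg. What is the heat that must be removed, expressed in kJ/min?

vapour 149→100 °C: -96.53 kJ/kg
condensation at 100 °C: -2256 kJ/kg
liquid 100→56.4 °C: -182.25 kJ/kg
Δh = -96.53 + -2256 + -182.25 = -2534.8 kJ/kg
Q = ṁ·Δh = 5.161 kg/s × -2534.8 kJ/kg = -13082 kJ/s
|Q| = 13082 kW = 784920 kJ/min

Q_c = 785000 kJ/min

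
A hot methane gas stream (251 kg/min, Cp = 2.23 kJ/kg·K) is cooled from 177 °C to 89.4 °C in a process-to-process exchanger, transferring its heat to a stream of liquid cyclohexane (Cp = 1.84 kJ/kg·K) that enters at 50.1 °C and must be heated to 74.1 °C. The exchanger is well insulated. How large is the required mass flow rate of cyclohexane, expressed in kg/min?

ṁ_c = 1110 kg/min

Heat released by hot stream: Q = 251 × 2.23 × (177 − 89.4) = 49032 kJ/min
Energy balance on cold side (adiabatic exchanger): Q = ṁ_c·Cp_c·(T_c,out − T_c,in)
ṁ_c = 49032 / [1.84 × (74.1 − 50.1)] = 1110.3 kg/min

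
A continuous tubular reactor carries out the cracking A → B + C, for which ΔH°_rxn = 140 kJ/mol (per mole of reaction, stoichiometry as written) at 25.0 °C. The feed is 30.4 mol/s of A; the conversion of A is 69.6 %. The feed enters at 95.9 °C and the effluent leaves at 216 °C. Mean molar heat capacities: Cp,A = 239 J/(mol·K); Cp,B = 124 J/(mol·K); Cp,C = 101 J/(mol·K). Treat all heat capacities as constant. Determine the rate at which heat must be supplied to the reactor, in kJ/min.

Extent of reaction ξ = 0.696 × 30.4 = 21.158 mol/s
Reaction term: ξ·ΔH°_rxn = 21.158 × 140 = 2962.2 kJ/s
Sensible, feed 95.9→25 °C: -515.13 kJ/s
Outlet flows (mol/s): A 9.2416, B 21.158, C 21.158
Sensible, products 25→216 °C: 1331.2 kJ/s
Q = ΔH = 3778.2 kJ/s = 3778.2 kW
Heat supplied = 226690 kJ/min

Q_in = 227000 kJ/min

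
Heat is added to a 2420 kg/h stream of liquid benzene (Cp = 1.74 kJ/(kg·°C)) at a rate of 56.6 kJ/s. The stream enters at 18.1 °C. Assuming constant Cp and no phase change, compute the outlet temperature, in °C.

T_out = 66.5 °C

Q = 56.6 kJ/s = 203760 kJ/h
ΔT = Q/(ṁ·Cp) = 203760/(2420×1.74) = 48.39 K
T_out = 18.1 + 48.39 = 66.49 °C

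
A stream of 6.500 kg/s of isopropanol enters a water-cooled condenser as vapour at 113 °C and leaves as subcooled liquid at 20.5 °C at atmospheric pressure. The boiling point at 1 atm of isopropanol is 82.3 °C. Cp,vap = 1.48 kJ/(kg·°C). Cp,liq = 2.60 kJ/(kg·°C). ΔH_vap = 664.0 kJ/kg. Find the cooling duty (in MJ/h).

Q_c = 20400 MJ/h

vapour 113→82.3 °C: -45.436 kJ/kg
condensation at 82.3 °C: -664 kJ/kg
liquid 82.3→20.5 °C: -160.68 kJ/kg
Δh = -45.436 + -664 + -160.68 = -870.12 kJ/kg
Q = ṁ·Δh = 6.500 kg/s × -870.12 kJ/kg = -5655.8 kJ/s
|Q| = 5655.8 kW = 20361 MJ/h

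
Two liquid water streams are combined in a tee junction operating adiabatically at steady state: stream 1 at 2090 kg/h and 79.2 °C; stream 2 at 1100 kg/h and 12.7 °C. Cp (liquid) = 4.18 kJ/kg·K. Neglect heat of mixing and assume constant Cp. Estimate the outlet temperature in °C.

T_out = 56.3 °C

Energy balance with Q = 0: Σ ṁᵢCp,ᵢ(T_out − Tᵢ) = 0
T_out = Σ ṁᵢCp,ᵢTᵢ / Σ ṁᵢCp,ᵢ
      = 750300 / 13334 = 56.269 °C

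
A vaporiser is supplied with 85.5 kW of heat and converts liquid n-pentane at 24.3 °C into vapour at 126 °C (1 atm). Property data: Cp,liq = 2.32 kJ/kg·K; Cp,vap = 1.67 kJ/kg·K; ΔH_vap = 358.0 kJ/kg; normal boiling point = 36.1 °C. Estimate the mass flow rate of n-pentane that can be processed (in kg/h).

Δh = 2.32×(36.1−24.3) + 358.0 + 1.67×(126−36.1) = 535.51 kJ/kg
Q = 85.5 kW = 85.5 kJ/s = 307800 kJ/h
ṁ = Q/Δh = 307800 / 535.51 = 574.78 kg/h

ṁ = 575 kg/h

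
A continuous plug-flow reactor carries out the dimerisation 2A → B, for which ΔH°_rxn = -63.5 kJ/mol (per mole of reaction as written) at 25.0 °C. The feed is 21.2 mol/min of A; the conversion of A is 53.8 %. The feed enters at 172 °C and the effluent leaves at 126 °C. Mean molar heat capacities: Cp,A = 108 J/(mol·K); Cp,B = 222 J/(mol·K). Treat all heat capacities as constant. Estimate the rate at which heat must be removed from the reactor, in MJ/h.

Extent of reaction ξ = 0.538 × 21.2 / 2 = 5.7028 mol/min
Reaction term: ξ·ΔH°_rxn = 5.7028 × -63.5 = -362.13 kJ/min
Sensible, feed 172→25 °C: -336.57 kJ/min
Outlet flows (mol/min): A 9.7944, B 5.7028
Sensible, products 25→126 °C: 234.71 kJ/min
Q = ΔH = -463.99 kJ/min = -7.7332 kW
Heat removed = 27.84 MJ/h

Q_out = 27.8 MJ/h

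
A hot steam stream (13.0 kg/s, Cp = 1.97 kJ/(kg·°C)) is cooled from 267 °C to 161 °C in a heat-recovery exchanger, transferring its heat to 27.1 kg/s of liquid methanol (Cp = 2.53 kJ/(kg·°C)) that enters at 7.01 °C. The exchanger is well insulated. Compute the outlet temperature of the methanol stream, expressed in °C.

T_c,out = 46.6 °C

Heat released by hot stream: Q = 13.0 × 1.97 × (267 − 161) = 2714.7 kJ/s
Energy balance on cold side (adiabatic exchanger): Q = ṁ_c·Cp_c·(T_c,out − T_c,in)
T_c,out = 7.01 + 2714.7/(27.1 × 2.53) = 46.604 °C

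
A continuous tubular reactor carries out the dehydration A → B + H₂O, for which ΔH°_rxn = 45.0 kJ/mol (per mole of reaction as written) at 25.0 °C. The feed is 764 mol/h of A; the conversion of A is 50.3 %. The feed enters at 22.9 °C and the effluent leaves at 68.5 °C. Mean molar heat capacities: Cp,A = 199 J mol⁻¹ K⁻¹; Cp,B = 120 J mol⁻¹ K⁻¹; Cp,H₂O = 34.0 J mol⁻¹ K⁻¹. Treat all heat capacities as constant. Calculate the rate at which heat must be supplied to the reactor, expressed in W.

Q_in = 6520 W

Extent of reaction ξ = 0.503 × 764 = 384.29 mol/h
Reaction term: ξ·ΔH°_rxn = 384.29 × 45.0 = 17293 kJ/h
Sensible, feed 22.9→25 °C: 319.28 kJ/h
Outlet flows (mol/h): A 379.71, B 384.29, H₂O 384.29
Sensible, products 25→68.5 °C: 5861.3 kJ/h
Q = ΔH = 23474 kJ/h = 6.5205 kW
Heat supplied = 6520.5 W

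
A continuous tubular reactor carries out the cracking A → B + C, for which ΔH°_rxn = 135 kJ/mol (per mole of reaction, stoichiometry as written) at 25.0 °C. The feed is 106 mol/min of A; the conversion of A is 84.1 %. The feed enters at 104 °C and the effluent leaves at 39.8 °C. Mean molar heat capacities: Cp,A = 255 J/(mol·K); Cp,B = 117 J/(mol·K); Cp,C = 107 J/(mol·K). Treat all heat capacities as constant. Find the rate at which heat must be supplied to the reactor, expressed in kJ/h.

Q_in = 616000 kJ/h

Extent of reaction ξ = 0.841 × 106 = 89.146 mol/min
Reaction term: ξ·ΔH°_rxn = 89.146 × 135 = 12035 kJ/min
Sensible, feed 104→25 °C: -2135.4 kJ/min
Outlet flows (mol/min): A 16.854, B 89.146, C 89.146
Sensible, products 25→39.8 °C: 359.14 kJ/min
Q = ΔH = 10258 kJ/min = 170.97 kW
Heat supplied = 615510 kJ/h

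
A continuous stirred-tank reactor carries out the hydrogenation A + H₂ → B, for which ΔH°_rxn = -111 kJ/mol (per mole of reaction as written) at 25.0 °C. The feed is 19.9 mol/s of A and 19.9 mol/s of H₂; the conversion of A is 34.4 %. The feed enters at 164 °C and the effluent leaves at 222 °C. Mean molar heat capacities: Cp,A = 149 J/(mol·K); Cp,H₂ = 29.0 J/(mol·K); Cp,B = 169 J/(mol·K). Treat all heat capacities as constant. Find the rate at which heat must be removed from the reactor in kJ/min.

Extent of reaction ξ = 0.344 × 19.9 = 6.8456 mol/s
Reaction term: ξ·ΔH°_rxn = 6.8456 × -111 = -759.86 kJ/s
Sensible, feed 164→25 °C: -492.37 kJ/s
Outlet flows (mol/s): A 13.054, H₂ 13.054, B 6.8456
Sensible, products 25→222 °C: 685.68 kJ/s
Q = ΔH = -566.55 kJ/s = -566.55 kW
Heat removed = 33993 kJ/min

Q_out = 34000 kJ/min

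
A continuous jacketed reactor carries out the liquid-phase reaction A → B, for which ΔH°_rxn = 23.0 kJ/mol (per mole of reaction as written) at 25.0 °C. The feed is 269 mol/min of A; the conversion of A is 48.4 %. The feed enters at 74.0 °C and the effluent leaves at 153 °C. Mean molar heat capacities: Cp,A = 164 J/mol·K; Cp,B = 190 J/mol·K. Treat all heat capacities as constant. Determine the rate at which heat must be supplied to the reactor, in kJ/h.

Extent of reaction ξ = 0.484 × 269 = 130.2 mol/min
Reaction term: ξ·ΔH°_rxn = 130.2 × 23.0 = 2994.5 kJ/min
Sensible, feed 74.0→25 °C: -2161.7 kJ/min
Outlet flows (mol/min): A 138.8, B 130.2
Sensible, products 25→153 °C: 6080.1 kJ/min
Q = ΔH = 6913 kJ/min = 115.22 kW
Heat supplied = 414780 kJ/h

Q_in = 415000 kJ/h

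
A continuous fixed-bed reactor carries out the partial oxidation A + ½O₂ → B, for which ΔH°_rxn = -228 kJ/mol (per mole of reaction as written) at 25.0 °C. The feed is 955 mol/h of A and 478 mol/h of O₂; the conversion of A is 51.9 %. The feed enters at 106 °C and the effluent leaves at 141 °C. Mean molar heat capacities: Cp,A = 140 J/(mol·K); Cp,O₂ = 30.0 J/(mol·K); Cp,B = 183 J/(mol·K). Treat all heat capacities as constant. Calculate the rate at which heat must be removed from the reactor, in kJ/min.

Extent of reaction ξ = 0.519 × 955 = 495.65 mol/h
Reaction term: ξ·ΔH°_rxn = 495.65 × -228 = -113010 kJ/h
Sensible, feed 106→25 °C: -11991 kJ/h
Outlet flows (mol/h): A 459.35, O₂ 230.18, B 495.65
Sensible, products 25→141 °C: 18782 kJ/h
Q = ΔH = -106220 kJ/h = -29.504 kW
Heat removed = 1770.3 kJ/min

Q_out = 1770 kJ/min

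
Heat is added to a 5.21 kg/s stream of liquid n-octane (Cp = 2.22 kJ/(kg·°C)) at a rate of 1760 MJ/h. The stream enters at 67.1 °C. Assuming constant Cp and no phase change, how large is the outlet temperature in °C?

Q = 1760 MJ/h = 488.89 kJ/s
ΔT = Q/(ṁ·Cp) = 488.89/(5.21×2.22) = 42.269 K
T_out = 67.1 + 42.269 = 109.37 °C

T_out = 109 °C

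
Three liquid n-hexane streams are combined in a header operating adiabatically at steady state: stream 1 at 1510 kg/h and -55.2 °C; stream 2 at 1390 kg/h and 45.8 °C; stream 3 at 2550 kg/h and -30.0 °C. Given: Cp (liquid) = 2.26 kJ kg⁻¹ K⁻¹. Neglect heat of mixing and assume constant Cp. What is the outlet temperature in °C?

T_out = -17.6 °C

Adiabatic, steady state ⇒ Σ ṁᵢCp,ᵢ(T_out − Tᵢ) = 0
Σ ṁᵢCp,ᵢTᵢ = 1510×2.26×-55.2 + 1390×2.26×45.8 + 2550×2.26×-30.0 = -217390
Σ ṁᵢCp,ᵢ = 1510×2.26 + 1390×2.26 + 2550×2.26 = 12317
T_out = -217390 / 12317 = -17.65 °C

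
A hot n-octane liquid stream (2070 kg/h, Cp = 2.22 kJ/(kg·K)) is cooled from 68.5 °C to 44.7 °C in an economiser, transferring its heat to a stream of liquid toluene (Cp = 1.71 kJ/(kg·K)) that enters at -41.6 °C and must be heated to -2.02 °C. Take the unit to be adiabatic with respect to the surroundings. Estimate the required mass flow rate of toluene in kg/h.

Heat released by hot stream: Q = 2070 × 2.22 × (68.5 − 44.7) = 109370 kJ/h
Energy balance on cold side (adiabatic exchanger): Q = ṁ_c·Cp_c·(T_c,out − T_c,in)
ṁ_c = 109370 / [1.71 × (-2.02 − -41.6)] = 1616 kg/h

ṁ_c = 1620 kg/h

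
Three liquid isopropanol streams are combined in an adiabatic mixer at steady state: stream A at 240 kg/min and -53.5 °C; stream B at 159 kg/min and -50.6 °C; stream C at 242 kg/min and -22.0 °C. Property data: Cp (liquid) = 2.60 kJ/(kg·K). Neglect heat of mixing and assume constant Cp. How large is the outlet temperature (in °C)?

T_out = -40.9 °C

No heat crosses the boundary, so H_out = H_in.
T_out = Σ ṁᵢCp,ᵢTᵢ / Σ ṁᵢCp,ᵢ
      = -68144 / 1666.6 = -40.888 °C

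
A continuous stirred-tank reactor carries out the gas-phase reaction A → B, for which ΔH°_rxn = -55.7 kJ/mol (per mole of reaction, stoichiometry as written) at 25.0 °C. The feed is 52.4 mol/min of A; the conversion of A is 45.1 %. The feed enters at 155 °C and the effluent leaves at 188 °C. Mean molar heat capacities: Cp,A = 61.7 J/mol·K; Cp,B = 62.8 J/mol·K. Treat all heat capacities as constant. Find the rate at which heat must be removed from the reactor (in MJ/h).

Q_out = 72.3 MJ/h

Extent of reaction ξ = 0.451 × 52.4 = 23.632 mol/min
Reaction term: ξ·ΔH°_rxn = 23.632 × -55.7 = -1316.3 kJ/min
Sensible, feed 155→25 °C: -420.3 kJ/min
Outlet flows (mol/min): A 28.768, B 23.632
Sensible, products 25→188 °C: 531.23 kJ/min
Q = ΔH = -1205.4 kJ/min = -20.09 kW
Heat removed = 72.324 MJ/h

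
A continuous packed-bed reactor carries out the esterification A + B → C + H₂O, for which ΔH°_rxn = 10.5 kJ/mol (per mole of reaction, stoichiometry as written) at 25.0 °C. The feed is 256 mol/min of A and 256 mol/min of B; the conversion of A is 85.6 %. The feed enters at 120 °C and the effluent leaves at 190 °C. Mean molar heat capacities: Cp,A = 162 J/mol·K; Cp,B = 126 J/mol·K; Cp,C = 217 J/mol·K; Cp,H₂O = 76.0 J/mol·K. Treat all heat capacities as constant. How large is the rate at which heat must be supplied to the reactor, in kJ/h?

Q_in = 459000 kJ/h

Extent of reaction ξ = 0.856 × 256 = 219.14 mol/min
Reaction term: ξ·ΔH°_rxn = 219.14 × 10.5 = 2300.9 kJ/min
Sensible, feed 120→25 °C: -7004.2 kJ/min
Outlet flows (mol/min): A 36.864, B 36.864, C 219.14, H₂O 219.14
Sensible, products 25→190 °C: 12346 kJ/min
Q = ΔH = 7642.7 kJ/min = 127.38 kW
Heat supplied = 458560 kJ/h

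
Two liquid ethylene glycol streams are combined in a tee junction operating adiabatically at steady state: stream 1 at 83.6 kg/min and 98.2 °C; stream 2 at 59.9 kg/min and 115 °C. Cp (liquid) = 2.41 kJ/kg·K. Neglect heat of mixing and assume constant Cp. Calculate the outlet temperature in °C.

No heat crosses the boundary, so H_out = H_in.
T_out = Σ ṁᵢCp,ᵢTᵢ / Σ ṁᵢCp,ᵢ
      = 36386 / 345.84 = 105.21 °C

T_out = 105 °C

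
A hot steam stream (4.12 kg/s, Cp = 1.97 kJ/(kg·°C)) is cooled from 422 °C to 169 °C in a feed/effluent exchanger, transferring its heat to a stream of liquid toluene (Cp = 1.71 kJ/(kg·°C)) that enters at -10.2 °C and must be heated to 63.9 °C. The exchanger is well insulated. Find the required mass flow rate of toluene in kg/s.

Heat released by hot stream: Q = 4.12 × 1.97 × (422 − 169) = 2053.4 kJ/s
Energy balance on cold side (adiabatic exchanger): Q = ṁ_c·Cp_c·(T_c,out − T_c,in)
ṁ_c = 2053.4 / [1.71 × (63.9 − -10.2)] = 16.206 kg/s

ṁ_c = 16.2 kg/s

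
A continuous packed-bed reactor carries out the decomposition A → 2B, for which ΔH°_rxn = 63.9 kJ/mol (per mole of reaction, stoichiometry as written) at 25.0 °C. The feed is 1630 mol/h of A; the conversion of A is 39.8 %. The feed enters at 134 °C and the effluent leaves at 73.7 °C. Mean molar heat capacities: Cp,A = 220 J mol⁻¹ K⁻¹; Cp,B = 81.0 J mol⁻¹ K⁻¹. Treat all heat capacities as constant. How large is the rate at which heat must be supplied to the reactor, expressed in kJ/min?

Extent of reaction ξ = 0.398 × 1630 = 648.74 mol/h
Reaction term: ξ·ΔH°_rxn = 648.74 × 63.9 = 41454 kJ/h
Sensible, feed 134→25 °C: -39087 kJ/h
Outlet flows (mol/h): A 981.26, B 1297.5
Sensible, products 25→73.7 °C: 15631 kJ/h
Q = ΔH = 17998 kJ/h = 4.9996 kW
Heat supplied = 299.97 kJ/min

Q_in = 300 kJ/min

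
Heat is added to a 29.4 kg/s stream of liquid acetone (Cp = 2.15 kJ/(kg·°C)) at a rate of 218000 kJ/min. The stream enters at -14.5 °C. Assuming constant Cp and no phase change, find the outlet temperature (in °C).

Q = 218000 kJ/min = 3633.3 kJ/s
ΔT = Q/(ṁ·Cp) = 3633.3/(29.4×2.15) = 57.48 K
T_out = -14.5 + 57.48 = 42.98 °C

T_out = 43.0 °C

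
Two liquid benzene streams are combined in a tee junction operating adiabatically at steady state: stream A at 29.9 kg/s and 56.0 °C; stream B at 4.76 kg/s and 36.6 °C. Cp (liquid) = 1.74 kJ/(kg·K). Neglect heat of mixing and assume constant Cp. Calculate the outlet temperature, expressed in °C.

No heat crosses the boundary, so H_out = H_in.
Σ ṁᵢCp,ᵢTᵢ = 29.9×1.74×56.0 + 4.76×1.74×36.6 = 3216.6
Σ ṁᵢCp,ᵢ = 29.9×1.74 + 4.76×1.74 = 60.308
T_out = 3216.6 / 60.308 = 53.336 °C

T_out = 53.3 °C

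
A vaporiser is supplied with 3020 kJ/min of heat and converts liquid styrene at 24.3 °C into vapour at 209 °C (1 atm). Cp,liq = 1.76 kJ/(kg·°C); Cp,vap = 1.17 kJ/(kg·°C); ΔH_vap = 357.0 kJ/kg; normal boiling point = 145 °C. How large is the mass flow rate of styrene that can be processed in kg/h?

ṁ = 281 kg/h

Δh = 1.76×(145−24.3) + 357.0 + 1.17×(209−145) = 644.31 kJ/kg
Q = 3020 kJ/min = 50.333 kJ/s = 181200 kJ/h
ṁ = Q/Δh = 181200 / 644.31 = 281.23 kg/h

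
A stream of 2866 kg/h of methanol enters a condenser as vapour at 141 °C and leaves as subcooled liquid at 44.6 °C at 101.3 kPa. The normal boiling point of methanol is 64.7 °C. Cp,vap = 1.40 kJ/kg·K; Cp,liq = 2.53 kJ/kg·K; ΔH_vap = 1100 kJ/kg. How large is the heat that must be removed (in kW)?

vapour 141→64.7 °C: -106.82 kJ/kg
condensation at 64.7 °C: -1100 kJ/kg
liquid 64.7→44.6 °C: -50.853 kJ/kg
Δh = -106.82 + -1100 + -50.853 = -1257.7 kJ/kg
Q = ṁ·Δh = 2866 kg/h × -1257.7 kJ/kg = -3.6045e+06 kJ/h
|Q| = 1001.2 kW

Q_c = 1000 kW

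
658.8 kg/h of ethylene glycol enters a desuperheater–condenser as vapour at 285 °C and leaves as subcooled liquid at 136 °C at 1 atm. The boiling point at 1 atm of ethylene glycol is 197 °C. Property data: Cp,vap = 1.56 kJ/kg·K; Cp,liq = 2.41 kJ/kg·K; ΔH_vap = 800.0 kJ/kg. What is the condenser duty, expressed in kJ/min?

Q_c = 11900 kJ/min

vapour 285→197 °C: -137.28 kJ/kg
condensation at 197 °C: -800 kJ/kg
liquid 197→136 °C: -147.01 kJ/kg
Δh = -137.28 + -800 + -147.01 = -1084.3 kJ/kg
Q = ṁ·Δh = 658.8 kg/h × -1084.3 kJ/kg = -714330 kJ/h
|Q| = 198.43 kW = 11906 kJ/min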